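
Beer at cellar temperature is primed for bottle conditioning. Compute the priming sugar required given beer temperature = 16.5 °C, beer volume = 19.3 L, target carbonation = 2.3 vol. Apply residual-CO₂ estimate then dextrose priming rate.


residual = 14.695·(0.01821 + 0.09011·e^(−0.04·T));  sugar = (target − residual)·4.0·V
residual = 14.695·(0.01821 + 0.09011·e^(−0.04·16.5)) = 0.9520
sugar = (2.3 − 0.9520)·4.0·19.3

104.0661 g


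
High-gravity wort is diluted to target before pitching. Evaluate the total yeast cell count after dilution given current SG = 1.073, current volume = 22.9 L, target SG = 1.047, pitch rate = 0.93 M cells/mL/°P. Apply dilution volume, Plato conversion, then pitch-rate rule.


V_w = V·((SG_c−1)/(SG_t−1)−1);  °P = 259 − 259/SG_t;  cells = rate·(V+V_w)·°P
V_w = 22.9·((1.073−1)/(1.047−1)−1) = 12.6681
V_final = 22.9 + 12.6681 = 35.5681
°P = 259 − 259/1.047 = 11.6266
cells = 0.93·35.5681·11.6266

384.5868 billion cells


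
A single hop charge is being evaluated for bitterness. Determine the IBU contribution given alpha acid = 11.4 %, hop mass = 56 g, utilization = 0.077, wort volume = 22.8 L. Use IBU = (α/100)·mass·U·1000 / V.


IBU = (11.4/100)·56·0.077·1000 / 22.8

21.5600 IBU


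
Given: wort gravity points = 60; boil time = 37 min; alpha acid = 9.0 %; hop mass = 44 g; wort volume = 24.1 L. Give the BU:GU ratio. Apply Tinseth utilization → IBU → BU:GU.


U = 1.65·0.000125^(GP/1000)·(1−e^(−0.04t))/4.15;  IBU = (α/100)·m·U·1000/V;  BU:GU = IBU/GP
U = 1.65·0.000125^(60/1000)·(1−e^(−0.04·37))/4.15 = 0.1791
IBU = (9.0/100)·44·0.1791·1000/24.1 = 29.4272
BU:GU = 29.4272/60

0.4905


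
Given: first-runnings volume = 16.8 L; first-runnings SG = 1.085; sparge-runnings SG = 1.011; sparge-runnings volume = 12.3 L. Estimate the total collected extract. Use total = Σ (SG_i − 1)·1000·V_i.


first = (1.085 − 1)·1000·16.8 = 1428.0000
sparge = (1.011 − 1)·1000·12.3 = 135.3000
total = 1428.0000 + 135.3000

1563.3000 gravity·L


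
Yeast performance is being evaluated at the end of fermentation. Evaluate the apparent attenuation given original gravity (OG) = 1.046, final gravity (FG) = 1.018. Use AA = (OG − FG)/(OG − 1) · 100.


AA = (1.046 − 1.018)/(1.046 − 1) · 100

60.8696 %


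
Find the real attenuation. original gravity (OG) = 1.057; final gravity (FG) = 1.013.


AA = (OG−FG)/(OG−1)·100;  RA = AA·0.8192
AA = (1.057 − 1.013)/(1.057 − 1)·100 = 77.1930
RA = 77.1930·0.8192

63.2365 %


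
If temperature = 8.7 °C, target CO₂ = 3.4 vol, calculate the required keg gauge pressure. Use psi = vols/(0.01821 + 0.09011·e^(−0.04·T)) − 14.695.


psi = 3.4/(0.01821 + 0.09011·e^(−0.04·8.7)) − 14.695

26.8512 psi


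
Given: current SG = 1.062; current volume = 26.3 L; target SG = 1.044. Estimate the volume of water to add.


V_water = V·((SG_curr − 1)/(SG_target − 1) − 1)
V_water = 26.3·((1.062 − 1)/(1.044 − 1) − 1)

10.7591 L


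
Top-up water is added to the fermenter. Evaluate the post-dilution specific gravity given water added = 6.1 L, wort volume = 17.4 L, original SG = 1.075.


SG_new = 1 + (SG_old − 1)·V_old/(V_old + V_water)
pts = (1.075 − 1)·1000·17.4/(17.4 + 6.1) = 55.5319
SG_new = 1 + 55.5319/1000

1.0555


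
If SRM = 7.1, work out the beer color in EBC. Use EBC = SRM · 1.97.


EBC = 7.1 · 1.97

13.9870 EBC


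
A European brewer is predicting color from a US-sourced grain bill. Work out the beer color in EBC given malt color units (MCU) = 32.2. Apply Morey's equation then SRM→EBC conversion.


SRM = 1.4922·MCU^0.6859;  EBC = SRM·1.97
SRM = 1.4922·32.2^0.6859 = 16.1460
EBC = 16.1460·1.97

31.8077 EBC


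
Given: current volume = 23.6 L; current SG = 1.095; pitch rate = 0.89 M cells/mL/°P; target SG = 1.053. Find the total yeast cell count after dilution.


V_w = V·((SG_c−1)/(SG_t−1)−1);  °P = 259 − 259/SG_t;  cells = rate·(V+V_w)·°P
V_w = 23.6·((1.095−1)/(1.053−1)−1) = 18.7019
V_final = 23.6 + 18.7019 = 42.3019
°P = 259 − 259/1.053 = 13.0361
cells = 0.89·42.3019·13.0361

490.7915 billion cells


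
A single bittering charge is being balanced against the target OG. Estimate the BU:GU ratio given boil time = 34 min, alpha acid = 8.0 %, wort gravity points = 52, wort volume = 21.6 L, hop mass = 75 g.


U = 1.65·0.000125^(GP/1000)·(1−e^(−0.04t))/4.15;  IBU = (α/100)·m·U·1000/V;  BU:GU = IBU/GP
U = 1.65·0.000125^(52/1000)·(1−e^(−0.04·34))/4.15 = 0.1852
IBU = (8.0/100)·75·0.1852·1000/21.6 = 51.4470
BU:GU = 51.4470/52

0.9894


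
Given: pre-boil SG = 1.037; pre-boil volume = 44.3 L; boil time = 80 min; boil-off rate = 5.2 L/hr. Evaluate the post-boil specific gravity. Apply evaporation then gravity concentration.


V_post = V_pre − rate·(t/60);  SG_post = 1 + (SG_pre−1)·V_pre/V_post
V_post = 44.3 − 5.2·(80/60) = 37.3667
SG_post = 1 + (1.037 − 1)·44.3/37.3667

1.0439


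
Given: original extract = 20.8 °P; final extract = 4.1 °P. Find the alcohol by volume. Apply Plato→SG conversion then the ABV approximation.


SG = 259/(259 − P);  ABV = (OG − FG)·131.25
OG = 259/(259 − 20.8) = 1.0873
FG = 259/(259 − 4.1) = 1.0161
ABV = (1.0873 − 1.0161)·131.25

9.3498 % ABV


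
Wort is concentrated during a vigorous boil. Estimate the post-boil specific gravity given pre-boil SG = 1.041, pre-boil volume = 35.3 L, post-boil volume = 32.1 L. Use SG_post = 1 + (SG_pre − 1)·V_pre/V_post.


pts_pre = (1.041 − 1)·1000 = 41.0000
pts_post = 41.0000·35.3/32.1 = 45.0872
SG_post = 1 + 45.0872/1000

1.0451


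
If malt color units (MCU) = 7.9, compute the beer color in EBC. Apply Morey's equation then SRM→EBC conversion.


SRM = 1.4922·MCU^0.6859;  EBC = SRM·1.97
SRM = 1.4922·7.9^0.6859 = 6.1590
EBC = 6.1590·1.97

12.1332 EBC


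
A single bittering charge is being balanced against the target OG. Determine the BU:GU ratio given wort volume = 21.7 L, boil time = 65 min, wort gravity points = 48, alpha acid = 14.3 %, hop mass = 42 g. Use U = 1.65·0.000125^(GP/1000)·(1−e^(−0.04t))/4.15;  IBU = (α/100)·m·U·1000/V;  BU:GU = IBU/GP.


U = 1.65·0.000125^(48/1000)·(1−e^(−0.04·65))/4.15 = 0.2391
IBU = (14.3/100)·42·0.2391·1000/21.7 = 66.1753
BU:GU = 66.1753/48

1.3787


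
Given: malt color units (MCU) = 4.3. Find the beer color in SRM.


SRM = 1.4922 · MCU^0.6859
SRM = 1.4922 · 4.3^0.6859

4.0581 SRM


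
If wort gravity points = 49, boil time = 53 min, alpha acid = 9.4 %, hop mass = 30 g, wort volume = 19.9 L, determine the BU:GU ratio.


U = 1.65·0.000125^(GP/1000)·(1−e^(−0.04t))/4.15;  IBU = (α/100)·m·U·1000/V;  BU:GU = IBU/GP
U = 1.65·0.000125^(49/1000)·(1−e^(−0.04·53))/4.15 = 0.2252
IBU = (9.4/100)·30·0.2252·1000/19.9 = 31.9189
BU:GU = 31.9189/49

0.6514


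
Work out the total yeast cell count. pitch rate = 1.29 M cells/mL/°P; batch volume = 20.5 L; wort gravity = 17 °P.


cells (billions) = rate · V_L · °P
cells = 1.29 · 20.5 · 17

449.5650 billion cells


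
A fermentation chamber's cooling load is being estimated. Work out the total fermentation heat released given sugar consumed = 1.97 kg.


Q = m_sugar · 590 kJ/kg
Q = 1.97 · 590

1162.3000 kJ


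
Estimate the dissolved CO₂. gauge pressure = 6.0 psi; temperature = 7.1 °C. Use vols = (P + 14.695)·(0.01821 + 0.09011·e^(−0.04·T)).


vols = (6.0 + 14.695)·(0.01821 + 0.09011·e^(−0.04·7.1))

1.7806 volumes


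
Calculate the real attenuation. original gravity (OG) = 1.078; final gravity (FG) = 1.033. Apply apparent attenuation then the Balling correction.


AA = (OG−FG)/(OG−1)·100;  RA = AA·0.8192
AA = (1.078 − 1.033)/(1.078 − 1)·100 = 57.6923
RA = 57.6923·0.8192

47.2615 %


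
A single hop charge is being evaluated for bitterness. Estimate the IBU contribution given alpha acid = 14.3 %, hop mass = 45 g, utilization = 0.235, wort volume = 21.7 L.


IBU = (α/100)·mass·U·1000 / V
IBU = (14.3/100)·45·0.235·1000 / 21.7

69.6878 IBU


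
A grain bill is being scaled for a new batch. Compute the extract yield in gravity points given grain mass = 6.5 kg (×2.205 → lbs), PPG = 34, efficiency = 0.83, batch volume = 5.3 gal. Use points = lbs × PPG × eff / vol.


lbs = 6.5 × 2.205 = 14.3325
points = 14.3325 × 34 × 0.83 / 5.3

76.3138 points


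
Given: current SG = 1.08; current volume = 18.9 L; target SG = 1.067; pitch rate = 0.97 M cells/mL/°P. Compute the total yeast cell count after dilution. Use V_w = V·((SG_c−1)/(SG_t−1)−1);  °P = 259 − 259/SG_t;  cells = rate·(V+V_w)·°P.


V_w = 18.9·((1.08−1)/(1.067−1)−1) = 3.6672
V_final = 18.9 + 3.6672 = 22.5672
°P = 259 − 259/1.067 = 16.2634
cells = 0.97·22.5672·16.2634

356.0073 billion cells


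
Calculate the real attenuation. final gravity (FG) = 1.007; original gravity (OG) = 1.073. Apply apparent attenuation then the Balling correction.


AA = (OG−FG)/(OG−1)·100;  RA = AA·0.8192
AA = (1.073 − 1.007)/(1.073 − 1)·100 = 90.4110
RA = 90.4110·0.8192

74.0647 %


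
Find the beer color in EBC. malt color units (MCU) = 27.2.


SRM = 1.4922·MCU^0.6859;  EBC = SRM·1.97
SRM = 1.4922·27.2^0.6859 = 14.3813
EBC = 14.3813·1.97

28.3311 EBC


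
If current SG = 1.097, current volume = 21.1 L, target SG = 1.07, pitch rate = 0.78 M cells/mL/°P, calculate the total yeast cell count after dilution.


V_w = V·((SG_c−1)/(SG_t−1)−1);  °P = 259 − 259/SG_t;  cells = rate·(V+V_w)·°P
V_w = 21.1·((1.097−1)/(1.07−1)−1) = 8.1386
V_final = 21.1 + 8.1386 = 29.2386
°P = 259 − 259/1.07 = 16.9439
cells = 0.78·29.2386·16.9439

386.4246 billion cells


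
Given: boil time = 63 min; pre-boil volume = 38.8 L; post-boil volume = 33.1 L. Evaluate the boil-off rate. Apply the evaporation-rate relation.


rate = (V_pre − V_post) / (t_min/60)
rate = (38.8 − 33.1) / (63/60)

5.4286 L/hr


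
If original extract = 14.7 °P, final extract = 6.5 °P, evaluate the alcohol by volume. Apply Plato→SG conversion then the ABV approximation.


SG = 259/(259 − P);  ABV = (OG − FG)·131.25
OG = 259/(259 − 14.7) = 1.0602
FG = 259/(259 − 6.5) = 1.0257
ABV = (1.0602 − 1.0257)·131.25

4.5189 % ABV


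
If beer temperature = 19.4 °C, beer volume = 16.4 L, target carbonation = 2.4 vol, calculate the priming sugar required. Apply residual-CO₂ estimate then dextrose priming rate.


residual = 14.695·(0.01821 + 0.09011·e^(−0.04·T));  sugar = (target − residual)·4.0·V
residual = 14.695·(0.01821 + 0.09011·e^(−0.04·19.4)) = 0.8770
sugar = (2.4 − 0.8770)·4.0·16.4

99.9065 g


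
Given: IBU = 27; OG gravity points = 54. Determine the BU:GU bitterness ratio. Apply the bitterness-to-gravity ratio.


BU:GU = IBU / OG_points
BU:GU = 27 / 54

0.5000


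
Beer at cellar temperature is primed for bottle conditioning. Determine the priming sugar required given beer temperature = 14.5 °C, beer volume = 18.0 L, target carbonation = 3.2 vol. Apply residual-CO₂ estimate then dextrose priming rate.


residual = 14.695·(0.01821 + 0.09011·e^(−0.04·T));  sugar = (target − residual)·4.0·V
residual = 14.695·(0.01821 + 0.09011·e^(−0.04·14.5)) = 1.0090
sugar = (3.2 − 1.0090)·4.0·18.0

157.7524 g


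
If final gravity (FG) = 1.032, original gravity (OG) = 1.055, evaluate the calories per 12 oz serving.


ABW = (OG−FG)·131.25·0.79/FG;  °P = 259 − 259/SG (for OG→OE and FG→AE);  RE = 0.1808·OE + 0.8192·AE;  Cal = (6.9·ABW + 4·(RE−0.1))·FG·3.55
ABW = (1.055 − 1.032)·131.25·0.79/1.032 = 2.3109
OE = 259 − 259/1.055 = 13.5024 °P
AE = 259 − 259/1.032 = 8.0310 °P
RE = 0.1808·13.5024 + 0.8192·8.0310 = 9.0202 °P
Cal = (6.9·2.3109 + 4·(9.0202−0.1))·1.032·3.55

189.1366 kcal


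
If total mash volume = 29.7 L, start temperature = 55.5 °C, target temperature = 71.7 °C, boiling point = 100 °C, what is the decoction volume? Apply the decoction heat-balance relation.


V_dec = V_total·(T_target − T_start)/(T_boil − T_start)
V_dec = 29.7·(71.7 − 55.5)/(100 − 55.5)

10.8121 L


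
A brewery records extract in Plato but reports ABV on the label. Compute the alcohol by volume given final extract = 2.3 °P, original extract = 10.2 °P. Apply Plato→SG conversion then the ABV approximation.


SG = 259/(259 − P);  ABV = (OG − FG)·131.25
OG = 259/(259 − 10.2) = 1.0410
FG = 259/(259 − 2.3) = 1.0090
ABV = (1.0410 − 1.0090)·131.25

4.2048 % ABV


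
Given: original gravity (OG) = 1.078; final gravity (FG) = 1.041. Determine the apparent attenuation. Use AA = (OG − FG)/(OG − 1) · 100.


AA = (1.078 − 1.041)/(1.078 − 1) · 100

47.4359 %


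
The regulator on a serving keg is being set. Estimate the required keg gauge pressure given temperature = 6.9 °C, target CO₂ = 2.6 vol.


psi = vols/(0.01821 + 0.09011·e^(−0.04·T)) − 14.695
psi = 2.6/(0.01821 + 0.09011·e^(−0.04·6.9)) − 14.695

15.3327 psi


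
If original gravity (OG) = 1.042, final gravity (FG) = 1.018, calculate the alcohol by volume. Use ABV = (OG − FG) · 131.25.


ABV = (1.042 − 1.018) · 131.25

3.1500 % ABV


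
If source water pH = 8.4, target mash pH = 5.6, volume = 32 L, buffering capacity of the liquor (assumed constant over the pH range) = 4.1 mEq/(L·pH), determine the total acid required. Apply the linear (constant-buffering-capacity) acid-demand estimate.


acid = buffering capacity · (pH_source − pH_target) · V
acid = 4.1 · (8.4 − 5.6) · 32

367.3600 mEq


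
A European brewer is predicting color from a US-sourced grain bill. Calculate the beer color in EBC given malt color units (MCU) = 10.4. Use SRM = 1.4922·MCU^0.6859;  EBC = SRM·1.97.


SRM = 1.4922·10.4^0.6859 = 7.4372
EBC = 7.4372·1.97

14.6513 EBC


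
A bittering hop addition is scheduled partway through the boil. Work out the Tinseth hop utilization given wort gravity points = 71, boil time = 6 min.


U = 1.65·0.000125^(GP/1000) · (1 − e^(−0.04·t))/4.15
bigness = 1.65·0.000125^(71/1000) = 0.8717
boil_factor = (1 − e^(−0.04·6))/4.15 = 0.0514
U = 0.8717 · 0.0514

0.0448


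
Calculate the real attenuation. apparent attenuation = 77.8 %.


RA = AA · 0.8192
RA = 77.8 · 0.8192

63.7338 %


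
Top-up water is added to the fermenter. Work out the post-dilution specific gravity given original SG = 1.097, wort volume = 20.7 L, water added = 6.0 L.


SG_new = 1 + (SG_old − 1)·V_old/(V_old + V_water)
pts = (1.097 − 1)·1000·20.7/(20.7 + 6.0) = 75.2022
SG_new = 1 + 75.2022/1000

1.0752


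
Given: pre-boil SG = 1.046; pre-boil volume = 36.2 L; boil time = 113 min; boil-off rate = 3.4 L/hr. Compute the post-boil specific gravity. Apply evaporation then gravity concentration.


V_post = V_pre − rate·(t/60);  SG_post = 1 + (SG_pre−1)·V_pre/V_post
V_post = 36.2 − 3.4·(113/60) = 29.7967
SG_post = 1 + (1.046 − 1)·36.2/29.7967

1.0559


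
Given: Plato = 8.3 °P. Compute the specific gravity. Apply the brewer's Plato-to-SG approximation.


SG = 259/(259 − P)
SG = 259/(259 − 8.3)

1.0331


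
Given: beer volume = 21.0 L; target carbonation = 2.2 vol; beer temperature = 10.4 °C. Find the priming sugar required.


residual = 14.695·(0.01821 + 0.09011·e^(−0.04·T));  sugar = (target − residual)·4.0·V
residual = 14.695·(0.01821 + 0.09011·e^(−0.04·10.4)) = 1.1411
sugar = (2.2 − 1.1411)·4.0·21.0

88.9457 g


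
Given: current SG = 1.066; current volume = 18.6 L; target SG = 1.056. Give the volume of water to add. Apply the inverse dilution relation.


V_water = V·((SG_curr − 1)/(SG_target − 1) − 1)
V_water = 18.6·((1.066 − 1)/(1.056 − 1) − 1)

3.3214 L


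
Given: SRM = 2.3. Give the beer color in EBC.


EBC = SRM · 1.97
EBC = 2.3 · 1.97

4.5310 EBC


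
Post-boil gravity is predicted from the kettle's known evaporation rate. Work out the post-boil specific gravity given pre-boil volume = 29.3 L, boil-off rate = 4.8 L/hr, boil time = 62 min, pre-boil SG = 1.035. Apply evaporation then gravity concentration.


V_post = V_pre − rate·(t/60);  SG_post = 1 + (SG_pre−1)·V_pre/V_post
V_post = 29.3 − 4.8·(62/60) = 24.3400
SG_post = 1 + (1.035 − 1)·29.3/24.3400

1.0421


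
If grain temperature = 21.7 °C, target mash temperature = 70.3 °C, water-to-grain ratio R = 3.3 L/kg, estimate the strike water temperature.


T_strike = (0.41/R)·(T_mash − T_grain) + T_mash
T_strike = (0.41/3.3)·(70.3 − 21.7) + 70.3

76.3382 °C


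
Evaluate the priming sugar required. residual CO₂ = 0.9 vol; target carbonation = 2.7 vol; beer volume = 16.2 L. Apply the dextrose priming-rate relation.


sugar = (target − residual)·4.0·V
sugar = (2.7 − 0.9)·4.0·16.2

116.6400 g


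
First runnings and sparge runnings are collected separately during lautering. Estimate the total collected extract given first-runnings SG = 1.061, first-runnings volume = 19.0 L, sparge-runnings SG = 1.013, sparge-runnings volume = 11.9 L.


total = Σ (SG_i − 1)·1000·V_i
first = (1.061 − 1)·1000·19.0 = 1159.0000
sparge = (1.013 − 1)·1000·11.9 = 154.7000
total = 1159.0000 + 154.7000

1313.7000 gravity·L


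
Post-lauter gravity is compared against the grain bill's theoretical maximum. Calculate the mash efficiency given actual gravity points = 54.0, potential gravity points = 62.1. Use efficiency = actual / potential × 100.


efficiency = 54.0 / 62.1 × 100

86.9565 %


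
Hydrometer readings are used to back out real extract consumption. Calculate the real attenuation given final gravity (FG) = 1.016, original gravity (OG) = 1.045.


AA = (OG−FG)/(OG−1)·100;  RA = AA·0.8192
AA = (1.045 − 1.016)/(1.045 − 1)·100 = 64.4444
RA = 64.4444·0.8192

52.7929 %


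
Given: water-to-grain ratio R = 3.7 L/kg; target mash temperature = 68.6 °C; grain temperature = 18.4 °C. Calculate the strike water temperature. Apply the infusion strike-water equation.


T_strike = (0.41/R)·(T_mash − T_grain) + T_mash
T_strike = (0.41/3.7)·(68.6 − 18.4) + 68.6

74.1627 °C


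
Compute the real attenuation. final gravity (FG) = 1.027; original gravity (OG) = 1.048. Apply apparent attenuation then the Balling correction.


AA = (OG−FG)/(OG−1)·100;  RA = AA·0.8192
AA = (1.048 − 1.027)/(1.048 − 1)·100 = 43.7500
RA = 43.7500·0.8192

35.8400 %


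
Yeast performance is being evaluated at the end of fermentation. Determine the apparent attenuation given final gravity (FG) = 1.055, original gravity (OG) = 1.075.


AA = (OG − FG)/(OG − 1) · 100
AA = (1.075 − 1.055)/(1.075 − 1) · 100

26.6667 %


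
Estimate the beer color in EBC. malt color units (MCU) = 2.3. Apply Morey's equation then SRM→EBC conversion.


SRM = 1.4922·MCU^0.6859;  EBC = SRM·1.97
SRM = 1.4922·2.3^0.6859 = 2.6420
EBC = 2.6420·1.97

5.2048 EBC


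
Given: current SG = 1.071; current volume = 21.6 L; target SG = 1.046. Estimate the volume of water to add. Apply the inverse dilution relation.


V_water = V·((SG_curr − 1)/(SG_target − 1) − 1)
V_water = 21.6·((1.071 − 1)/(1.046 − 1) − 1)

11.7391 L


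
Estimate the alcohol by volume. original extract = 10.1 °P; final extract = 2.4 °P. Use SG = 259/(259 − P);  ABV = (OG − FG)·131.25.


OG = 259/(259 − 10.1) = 1.0406
FG = 259/(259 − 2.4) = 1.0094
ABV = (1.0406 − 1.0094)·131.25

4.0983 % ABV


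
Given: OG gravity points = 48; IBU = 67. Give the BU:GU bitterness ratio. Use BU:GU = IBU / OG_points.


BU:GU = 67 / 48

1.3958


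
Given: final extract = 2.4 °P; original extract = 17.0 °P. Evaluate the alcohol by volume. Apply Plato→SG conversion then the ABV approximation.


SG = 259/(259 − P);  ABV = (OG − FG)·131.25
OG = 259/(259 − 17.0) = 1.0702
FG = 259/(259 − 2.4) = 1.0094
ABV = (1.0702 − 1.0094)·131.25

7.9924 % ABV


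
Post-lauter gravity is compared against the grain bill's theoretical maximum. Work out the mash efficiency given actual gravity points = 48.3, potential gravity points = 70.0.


efficiency = actual / potential × 100
efficiency = 48.3 / 70.0 × 100

69.0000 %


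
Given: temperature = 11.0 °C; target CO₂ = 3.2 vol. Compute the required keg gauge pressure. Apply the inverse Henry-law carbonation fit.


psi = vols/(0.01821 + 0.09011·e^(−0.04·T)) − 14.695
psi = 3.2/(0.01821 + 0.09011·e^(−0.04·11.0)) − 14.695

27.2754 psi


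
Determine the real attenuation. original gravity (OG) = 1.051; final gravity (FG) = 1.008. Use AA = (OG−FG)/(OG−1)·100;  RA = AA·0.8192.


AA = (1.051 − 1.008)/(1.051 − 1)·100 = 84.3137
RA = 84.3137·0.8192

69.0698 %


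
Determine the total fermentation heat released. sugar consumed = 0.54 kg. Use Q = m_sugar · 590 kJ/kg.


Q = 0.54 · 590

318.6000 kJ


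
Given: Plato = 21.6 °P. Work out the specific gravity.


SG = 259/(259 − P)
SG = 259/(259 − 21.6)

1.0910


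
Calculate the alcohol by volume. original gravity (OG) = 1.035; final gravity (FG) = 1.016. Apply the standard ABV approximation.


ABV = (OG − FG) · 131.25
ABV = (1.035 − 1.016) · 131.25

2.4937 % ABV


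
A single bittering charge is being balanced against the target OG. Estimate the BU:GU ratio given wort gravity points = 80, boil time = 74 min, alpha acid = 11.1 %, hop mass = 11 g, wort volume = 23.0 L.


U = 1.65·0.000125^(GP/1000)·(1−e^(−0.04t))/4.15;  IBU = (α/100)·m·U·1000/V;  BU:GU = IBU/GP
U = 1.65·0.000125^(80/1000)·(1−e^(−0.04·74))/4.15 = 0.1837
IBU = (11.1/100)·11·0.1837·1000/23.0 = 9.7514
BU:GU = 9.7514/80

0.1219


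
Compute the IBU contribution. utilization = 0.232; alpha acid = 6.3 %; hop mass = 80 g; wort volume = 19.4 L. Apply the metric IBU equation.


IBU = (α/100)·mass·U·1000 / V
IBU = (6.3/100)·80·0.232·1000 / 19.4

60.2722 IBU


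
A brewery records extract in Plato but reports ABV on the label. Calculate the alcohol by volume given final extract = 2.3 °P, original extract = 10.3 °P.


SG = 259/(259 − P);  ABV = (OG − FG)·131.25
OG = 259/(259 − 10.3) = 1.0414
FG = 259/(259 − 2.3) = 1.0090
ABV = (1.0414 − 1.0090)·131.25

4.2598 % ABV


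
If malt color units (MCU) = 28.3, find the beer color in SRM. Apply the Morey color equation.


SRM = 1.4922 · MCU^0.6859
SRM = 1.4922 · 28.3^0.6859

14.7777 SRM


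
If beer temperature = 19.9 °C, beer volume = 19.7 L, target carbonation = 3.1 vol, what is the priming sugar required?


residual = 14.695·(0.01821 + 0.09011·e^(−0.04·T));  sugar = (target − residual)·4.0·V
residual = 14.695·(0.01821 + 0.09011·e^(−0.04·19.9)) = 0.8650
sugar = (3.1 − 0.8650)·4.0·19.7

176.1206 g


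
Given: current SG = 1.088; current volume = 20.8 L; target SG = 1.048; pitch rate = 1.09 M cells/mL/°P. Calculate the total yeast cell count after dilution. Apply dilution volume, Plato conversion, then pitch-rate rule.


V_w = V·((SG_c−1)/(SG_t−1)−1);  °P = 259 − 259/SG_t;  cells = rate·(V+V_w)·°P
V_w = 20.8·((1.088−1)/(1.048−1)−1) = 17.3333
V_final = 20.8 + 17.3333 = 38.1333
°P = 259 − 259/1.048 = 11.8626
cells = 1.09·38.1333·11.8626

493.0727 billion cells


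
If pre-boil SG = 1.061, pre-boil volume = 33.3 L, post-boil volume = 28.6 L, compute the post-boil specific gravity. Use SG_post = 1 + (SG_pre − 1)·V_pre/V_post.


pts_pre = (1.061 − 1)·1000 = 61.0000
pts_post = 61.0000·33.3/28.6 = 71.0245
SG_post = 1 + 71.0245/1000

1.0710


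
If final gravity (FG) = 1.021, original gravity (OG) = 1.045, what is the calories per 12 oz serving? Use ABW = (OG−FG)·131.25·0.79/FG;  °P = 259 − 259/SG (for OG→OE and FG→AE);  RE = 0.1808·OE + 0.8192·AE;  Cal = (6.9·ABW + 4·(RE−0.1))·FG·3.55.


ABW = (1.045 − 1.021)·131.25·0.79/1.021 = 2.4373
OE = 259 − 259/1.045 = 11.1531 °P
AE = 259 − 259/1.021 = 5.3271 °P
RE = 0.1808·11.1531 + 0.8192·5.3271 = 6.3805 °P
Cal = (6.9·2.4373 + 4·(6.3805−0.1))·1.021·3.55

152.0113 kcal


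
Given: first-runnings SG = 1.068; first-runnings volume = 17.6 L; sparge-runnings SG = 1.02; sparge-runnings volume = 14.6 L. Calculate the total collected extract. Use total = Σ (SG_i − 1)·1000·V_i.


first = (1.068 − 1)·1000·17.6 = 1196.8000
sparge = (1.02 − 1)·1000·14.6 = 292.0000
total = 1196.8000 + 292.0000

1488.8000 gravity·L


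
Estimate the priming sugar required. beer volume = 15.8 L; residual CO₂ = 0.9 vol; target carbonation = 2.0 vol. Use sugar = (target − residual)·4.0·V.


sugar = (2.0 − 0.9)·4.0·15.8

69.5200 g


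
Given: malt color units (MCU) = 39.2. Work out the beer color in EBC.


SRM = 1.4922·MCU^0.6859;  EBC = SRM·1.97
SRM = 1.4922·39.2^0.6859 = 18.4783
EBC = 18.4783·1.97

36.4022 EBC


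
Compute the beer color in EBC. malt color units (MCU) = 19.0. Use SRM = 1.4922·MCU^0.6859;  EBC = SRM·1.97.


SRM = 1.4922·19.0^0.6859 = 11.2441
EBC = 11.2441·1.97

22.1508 EBC


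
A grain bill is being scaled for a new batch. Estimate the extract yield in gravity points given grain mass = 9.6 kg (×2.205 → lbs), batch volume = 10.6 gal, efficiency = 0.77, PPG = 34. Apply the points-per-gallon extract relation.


points = lbs × PPG × eff / vol
lbs = 9.6 × 2.205 = 21.1680
points = 21.1680 × 34 × 0.77 / 10.6

52.2810 points


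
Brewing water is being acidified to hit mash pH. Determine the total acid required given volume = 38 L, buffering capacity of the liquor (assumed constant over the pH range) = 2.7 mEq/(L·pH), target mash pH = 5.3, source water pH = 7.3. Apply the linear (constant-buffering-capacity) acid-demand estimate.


acid = buffering capacity · (pH_source − pH_target) · V
acid = 2.7 · (7.3 − 5.3) · 38

205.2000 mEq


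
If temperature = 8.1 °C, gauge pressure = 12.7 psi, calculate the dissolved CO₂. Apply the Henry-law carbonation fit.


vols = (P + 14.695)·(0.01821 + 0.09011·e^(−0.04·T))
vols = (12.7 + 14.695)·(0.01821 + 0.09011·e^(−0.04·8.1))

2.2843 volumes


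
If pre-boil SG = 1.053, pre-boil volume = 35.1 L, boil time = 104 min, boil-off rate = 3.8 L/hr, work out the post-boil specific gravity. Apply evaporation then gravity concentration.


V_post = V_pre − rate·(t/60);  SG_post = 1 + (SG_pre−1)·V_pre/V_post
V_post = 35.1 − 3.8·(104/60) = 28.5133
SG_post = 1 + (1.053 − 1)·35.1/28.5133

1.0652


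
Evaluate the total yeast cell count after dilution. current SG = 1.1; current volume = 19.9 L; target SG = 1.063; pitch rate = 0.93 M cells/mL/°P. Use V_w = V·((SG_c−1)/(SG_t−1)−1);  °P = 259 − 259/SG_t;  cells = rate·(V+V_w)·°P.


V_w = 19.9·((1.1−1)/(1.063−1)−1) = 11.6873
V_final = 19.9 + 11.6873 = 31.5873
°P = 259 − 259/1.063 = 15.3500
cells = 0.93·31.5873·15.3500

450.9231 billion cells


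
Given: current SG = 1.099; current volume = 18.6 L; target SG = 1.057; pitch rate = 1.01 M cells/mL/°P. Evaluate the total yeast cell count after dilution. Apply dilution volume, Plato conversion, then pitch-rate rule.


V_w = V·((SG_c−1)/(SG_t−1)−1);  °P = 259 − 259/SG_t;  cells = rate·(V+V_w)·°P
V_w = 18.6·((1.099−1)/(1.057−1)−1) = 13.7053
V_final = 18.6 + 13.7053 = 32.3053
°P = 259 − 259/1.057 = 13.9669
cells = 1.01·32.3053·13.9669

455.7160 billion cells


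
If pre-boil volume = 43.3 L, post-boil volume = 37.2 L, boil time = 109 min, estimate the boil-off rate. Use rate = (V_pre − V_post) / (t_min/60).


rate = (43.3 − 37.2) / (109/60)

3.3578 L/hr


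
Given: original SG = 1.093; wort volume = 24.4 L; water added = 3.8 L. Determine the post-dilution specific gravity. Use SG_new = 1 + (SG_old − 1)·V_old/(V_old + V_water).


pts = (1.093 − 1)·1000·24.4/(24.4 + 3.8) = 80.4681
SG_new = 1 + 80.4681/1000

1.0805


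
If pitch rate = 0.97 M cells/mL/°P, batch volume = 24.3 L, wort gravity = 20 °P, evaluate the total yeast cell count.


cells (billions) = rate · V_L · °P
cells = 0.97 · 24.3 · 20

471.4200 billion cells


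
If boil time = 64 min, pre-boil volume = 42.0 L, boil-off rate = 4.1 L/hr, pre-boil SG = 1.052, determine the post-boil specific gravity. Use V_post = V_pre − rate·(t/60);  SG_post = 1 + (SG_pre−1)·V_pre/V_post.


V_post = 42.0 − 4.1·(64/60) = 37.6267
SG_post = 1 + (1.052 − 1)·42.0/37.6267

1.0580


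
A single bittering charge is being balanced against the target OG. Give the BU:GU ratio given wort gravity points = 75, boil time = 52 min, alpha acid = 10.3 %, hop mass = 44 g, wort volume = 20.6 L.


U = 1.65·0.000125^(GP/1000)·(1−e^(−0.04t))/4.15;  IBU = (α/100)·m·U·1000/V;  BU:GU = IBU/GP
U = 1.65·0.000125^(75/1000)·(1−e^(−0.04·52))/4.15 = 0.1773
IBU = (10.3/100)·44·0.1773·1000/20.6 = 39.0094
BU:GU = 39.0094/75

0.5201


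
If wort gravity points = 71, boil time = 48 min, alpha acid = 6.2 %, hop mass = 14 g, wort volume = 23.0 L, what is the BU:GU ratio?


U = 1.65·0.000125^(GP/1000)·(1−e^(−0.04t))/4.15;  IBU = (α/100)·m·U·1000/V;  BU:GU = IBU/GP
U = 1.65·0.000125^(71/1000)·(1−e^(−0.04·48))/4.15 = 0.1793
IBU = (6.2/100)·14·0.1793·1000/23.0 = 6.7648
BU:GU = 6.7648/71

0.0953


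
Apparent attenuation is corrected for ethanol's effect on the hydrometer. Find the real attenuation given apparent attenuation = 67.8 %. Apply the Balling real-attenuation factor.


RA = AA · 0.8192
RA = 67.8 · 0.8192

55.5418 %


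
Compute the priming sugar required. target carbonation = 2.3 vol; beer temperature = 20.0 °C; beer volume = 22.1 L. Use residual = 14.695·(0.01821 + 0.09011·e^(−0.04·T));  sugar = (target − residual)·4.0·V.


residual = 14.695·(0.01821 + 0.09011·e^(−0.04·20.0)) = 0.8626
sugar = (2.3 − 0.8626)·4.0·22.1

127.0677 g


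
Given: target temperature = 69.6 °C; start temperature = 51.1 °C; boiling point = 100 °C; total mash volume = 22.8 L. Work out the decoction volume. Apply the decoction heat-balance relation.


V_dec = V_total·(T_target − T_start)/(T_boil − T_start)
V_dec = 22.8·(69.6 − 51.1)/(100 − 51.1)

8.6258 L


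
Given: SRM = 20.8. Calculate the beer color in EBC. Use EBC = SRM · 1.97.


EBC = 20.8 · 1.97

40.9760 EBC


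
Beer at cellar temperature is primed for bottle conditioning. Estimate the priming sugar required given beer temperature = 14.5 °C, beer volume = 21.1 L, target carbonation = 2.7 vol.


residual = 14.695·(0.01821 + 0.09011·e^(−0.04·T));  sugar = (target − residual)·4.0·V
residual = 14.695·(0.01821 + 0.09011·e^(−0.04·14.5)) = 1.0090
sugar = (2.7 − 1.0090)·4.0·21.1

142.7209 g


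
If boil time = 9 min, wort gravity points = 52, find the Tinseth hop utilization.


U = 1.65·0.000125^(GP/1000) · (1 − e^(−0.04·t))/4.15
bigness = 1.65·0.000125^(52/1000) = 1.0340
boil_factor = (1 − e^(−0.04·9))/4.15 = 0.0728
U = 1.0340 · 0.0728

0.0753


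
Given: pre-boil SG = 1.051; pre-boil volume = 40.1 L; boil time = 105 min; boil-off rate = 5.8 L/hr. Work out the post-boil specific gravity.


V_post = V_pre − rate·(t/60);  SG_post = 1 + (SG_pre−1)·V_pre/V_post
V_post = 40.1 − 5.8·(105/60) = 29.9500
SG_post = 1 + (1.051 − 1)·40.1/29.9500

1.0683


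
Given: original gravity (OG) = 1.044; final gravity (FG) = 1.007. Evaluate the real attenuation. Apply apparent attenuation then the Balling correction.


AA = (OG−FG)/(OG−1)·100;  RA = AA·0.8192
AA = (1.044 − 1.007)/(1.044 − 1)·100 = 84.0909
RA = 84.0909·0.8192

68.8873 %


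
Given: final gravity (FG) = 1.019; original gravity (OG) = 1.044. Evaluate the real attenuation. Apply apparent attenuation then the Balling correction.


AA = (OG−FG)/(OG−1)·100;  RA = AA·0.8192
AA = (1.044 − 1.019)/(1.044 − 1)·100 = 56.8182
RA = 56.8182·0.8192

46.5455 %


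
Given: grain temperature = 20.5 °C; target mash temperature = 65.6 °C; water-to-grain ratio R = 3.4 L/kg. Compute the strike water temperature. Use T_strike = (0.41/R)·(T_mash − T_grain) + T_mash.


T_strike = (0.41/3.4)·(65.6 − 20.5) + 65.6

71.0385 °C


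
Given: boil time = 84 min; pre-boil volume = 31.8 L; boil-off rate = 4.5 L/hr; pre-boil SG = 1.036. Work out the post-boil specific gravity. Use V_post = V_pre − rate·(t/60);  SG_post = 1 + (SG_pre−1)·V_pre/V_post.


V_post = 31.8 − 4.5·(84/60) = 25.5000
SG_post = 1 + (1.036 − 1)·31.8/25.5000

1.0449


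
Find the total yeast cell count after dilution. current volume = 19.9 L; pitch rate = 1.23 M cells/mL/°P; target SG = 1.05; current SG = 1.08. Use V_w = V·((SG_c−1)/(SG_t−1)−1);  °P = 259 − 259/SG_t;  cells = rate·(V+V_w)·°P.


V_w = 19.9·((1.08−1)/(1.05−1)−1) = 11.9400
V_final = 19.9 + 11.9400 = 31.8400
°P = 259 − 259/1.05 = 12.3333
cells = 1.23·31.8400·12.3333

483.0128 billion cells


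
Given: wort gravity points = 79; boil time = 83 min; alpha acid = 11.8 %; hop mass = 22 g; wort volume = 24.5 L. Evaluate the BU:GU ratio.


U = 1.65·0.000125^(GP/1000)·(1−e^(−0.04t))/4.15;  IBU = (α/100)·m·U·1000/V;  BU:GU = IBU/GP
U = 1.65·0.000125^(79/1000)·(1−e^(−0.04·83))/4.15 = 0.1884
IBU = (11.8/100)·22·0.1884·1000/24.5 = 19.9636
BU:GU = 19.9636/79

0.2527


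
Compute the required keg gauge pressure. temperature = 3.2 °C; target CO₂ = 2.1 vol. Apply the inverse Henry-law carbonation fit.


psi = vols/(0.01821 + 0.09011·e^(−0.04·T)) − 14.695
psi = 2.1/(0.01821 + 0.09011·e^(−0.04·3.2)) − 14.695

6.8449 psi


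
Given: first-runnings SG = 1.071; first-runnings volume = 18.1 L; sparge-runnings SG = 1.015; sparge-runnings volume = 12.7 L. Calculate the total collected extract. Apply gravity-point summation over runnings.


total = Σ (SG_i − 1)·1000·V_i
first = (1.071 − 1)·1000·18.1 = 1285.1000
sparge = (1.015 − 1)·1000·12.7 = 190.5000
total = 1285.1000 + 190.5000

1475.6000 gravity·L


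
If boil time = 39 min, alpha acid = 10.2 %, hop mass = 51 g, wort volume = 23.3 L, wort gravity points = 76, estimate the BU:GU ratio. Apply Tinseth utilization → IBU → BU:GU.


U = 1.65·0.000125^(GP/1000)·(1−e^(−0.04t))/4.15;  IBU = (α/100)·m·U·1000/V;  BU:GU = IBU/GP
U = 1.65·0.000125^(76/1000)·(1−e^(−0.04·39))/4.15 = 0.1586
IBU = (10.2/100)·51·0.1586·1000/23.3 = 35.4134
BU:GU = 35.4134/76

0.4660


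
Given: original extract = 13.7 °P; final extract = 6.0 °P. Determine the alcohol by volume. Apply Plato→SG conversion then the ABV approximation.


SG = 259/(259 − P);  ABV = (OG − FG)·131.25
OG = 259/(259 − 13.7) = 1.0558
FG = 259/(259 − 6.0) = 1.0237
ABV = (1.0558 − 1.0237)·131.25

4.2177 % ABV


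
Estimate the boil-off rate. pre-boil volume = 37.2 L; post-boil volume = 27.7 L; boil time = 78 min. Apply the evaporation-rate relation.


rate = (V_pre − V_post) / (t_min/60)
rate = (37.2 − 27.7) / (78/60)

7.3077 L/hr


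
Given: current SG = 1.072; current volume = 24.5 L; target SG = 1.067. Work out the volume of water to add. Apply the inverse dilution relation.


V_water = V·((SG_curr − 1)/(SG_target − 1) − 1)
V_water = 24.5·((1.072 − 1)/(1.067 − 1) − 1)

1.8284 L


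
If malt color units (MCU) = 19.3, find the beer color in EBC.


SRM = 1.4922·MCU^0.6859;  EBC = SRM·1.97
SRM = 1.4922·19.3^0.6859 = 11.3656
EBC = 11.3656·1.97

22.3902 EBC


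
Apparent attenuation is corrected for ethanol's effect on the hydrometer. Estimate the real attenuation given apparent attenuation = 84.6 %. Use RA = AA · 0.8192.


RA = 84.6 · 0.8192

69.3043 %


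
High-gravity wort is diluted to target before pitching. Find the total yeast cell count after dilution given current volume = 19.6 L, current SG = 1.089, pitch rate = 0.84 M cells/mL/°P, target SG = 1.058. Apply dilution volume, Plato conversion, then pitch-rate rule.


V_w = V·((SG_c−1)/(SG_t−1)−1);  °P = 259 − 259/SG_t;  cells = rate·(V+V_w)·°P
V_w = 19.6·((1.089−1)/(1.058−1)−1) = 10.4759
V_final = 19.6 + 10.4759 = 30.0759
°P = 259 − 259/1.058 = 14.1985
cells = 0.84·30.0759·14.1985

358.7067 billion cells


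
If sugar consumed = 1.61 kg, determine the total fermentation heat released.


Q = m_sugar · 590 kJ/kg
Q = 1.61 · 590

949.9000 kJ


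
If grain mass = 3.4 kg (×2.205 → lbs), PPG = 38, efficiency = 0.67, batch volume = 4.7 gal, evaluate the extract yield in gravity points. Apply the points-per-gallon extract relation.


points = lbs × PPG × eff / vol
lbs = 3.4 × 2.205 = 7.4970
points = 7.4970 × 38 × 0.67 / 4.7

40.6114 points


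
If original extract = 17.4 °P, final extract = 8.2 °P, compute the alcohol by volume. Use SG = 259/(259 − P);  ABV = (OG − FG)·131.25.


OG = 259/(259 − 17.4) = 1.0720
FG = 259/(259 − 8.2) = 1.0327
ABV = (1.0720 − 1.0327)·131.25

5.1613 % ABV


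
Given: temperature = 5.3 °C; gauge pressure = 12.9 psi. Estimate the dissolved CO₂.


vols = (P + 14.695)·(0.01821 + 0.09011·e^(−0.04·T))
vols = (12.9 + 14.695)·(0.01821 + 0.09011·e^(−0.04·5.3))

2.5141 volumes


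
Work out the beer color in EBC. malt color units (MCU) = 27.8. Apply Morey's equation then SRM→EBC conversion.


SRM = 1.4922·MCU^0.6859;  EBC = SRM·1.97
SRM = 1.4922·27.8^0.6859 = 14.5981
EBC = 14.5981·1.97

28.7583 EBC


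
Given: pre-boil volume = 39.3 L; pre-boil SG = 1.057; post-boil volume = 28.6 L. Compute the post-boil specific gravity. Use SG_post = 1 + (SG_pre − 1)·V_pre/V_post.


pts_pre = (1.057 − 1)·1000 = 57.0000
pts_post = 57.0000·39.3/28.6 = 78.3252
SG_post = 1 + 78.3252/1000

1.0783


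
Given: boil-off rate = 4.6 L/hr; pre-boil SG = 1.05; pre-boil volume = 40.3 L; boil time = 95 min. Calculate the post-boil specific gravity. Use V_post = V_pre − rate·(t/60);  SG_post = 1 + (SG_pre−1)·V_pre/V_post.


V_post = 40.3 − 4.6·(95/60) = 33.0167
SG_post = 1 + (1.05 − 1)·40.3/33.0167

1.0610


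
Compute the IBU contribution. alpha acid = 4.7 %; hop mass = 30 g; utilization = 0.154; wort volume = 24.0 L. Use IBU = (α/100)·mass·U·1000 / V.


IBU = (4.7/100)·30·0.154·1000 / 24.0

9.0475 IBU


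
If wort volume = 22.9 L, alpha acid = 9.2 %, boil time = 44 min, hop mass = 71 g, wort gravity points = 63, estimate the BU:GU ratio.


U = 1.65·0.000125^(GP/1000)·(1−e^(−0.04t))/4.15;  IBU = (α/100)·m·U·1000/V;  BU:GU = IBU/GP
U = 1.65·0.000125^(63/1000)·(1−e^(−0.04·44))/4.15 = 0.1869
IBU = (9.2/100)·71·0.1869·1000/22.9 = 53.3039
BU:GU = 53.3039/63

0.8461


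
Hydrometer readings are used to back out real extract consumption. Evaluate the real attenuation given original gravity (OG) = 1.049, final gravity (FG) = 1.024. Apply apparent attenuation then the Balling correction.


AA = (OG−FG)/(OG−1)·100;  RA = AA·0.8192
AA = (1.049 − 1.024)/(1.049 − 1)·100 = 51.0204
RA = 51.0204·0.8192

41.7959 %


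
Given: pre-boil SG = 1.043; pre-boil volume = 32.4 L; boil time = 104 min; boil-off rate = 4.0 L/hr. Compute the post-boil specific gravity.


V_post = V_pre − rate·(t/60);  SG_post = 1 + (SG_pre−1)·V_pre/V_post
V_post = 32.4 − 4.0·(104/60) = 25.4667
SG_post = 1 + (1.043 − 1)·32.4/25.4667

1.0547


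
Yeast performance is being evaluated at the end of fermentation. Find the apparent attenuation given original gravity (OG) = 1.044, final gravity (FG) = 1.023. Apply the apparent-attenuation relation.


AA = (OG − FG)/(OG − 1) · 100
AA = (1.044 − 1.023)/(1.044 − 1) · 100

47.7273 %


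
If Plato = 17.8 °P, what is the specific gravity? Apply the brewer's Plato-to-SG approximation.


SG = 259/(259 − P)
SG = 259/(259 − 17.8)

1.0738


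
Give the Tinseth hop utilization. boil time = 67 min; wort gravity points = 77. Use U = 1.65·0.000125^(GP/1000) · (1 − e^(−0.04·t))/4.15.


bigness = 1.65·0.000125^(77/1000) = 0.8259
boil_factor = (1 − e^(−0.04·67))/4.15 = 0.2244
U = 0.8259 · 0.2244

0.1854
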